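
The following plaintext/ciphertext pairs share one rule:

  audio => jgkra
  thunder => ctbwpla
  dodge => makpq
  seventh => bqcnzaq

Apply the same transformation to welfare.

fqsomyn

Shifts by position in audio: pos 0: a→j (+9), pos 1: u→g (+12), pos 2: d→k (+7), pos 3: i→r (+9), pos 4: o→a (+12) — repeating every 3. A repeating key of period 3 is used — shifts +9, +12, +7 over and over.
Applying it to welfare: w+9=f, e+12=q, l+7=s, f+9=o, a+12=m, r+7=y, e+9=n.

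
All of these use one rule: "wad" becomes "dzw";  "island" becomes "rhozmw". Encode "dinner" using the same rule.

Each pair mirrors across the alphabet (w↔d, a↔z, d↔w): positions sum to 25. Letters are reflected about the middle of the alphabet (position → 25−position): Atbash.
For dinner: d↔w, i↔r, n↔m, n↔m, e↔v, r↔i.

wrmmvi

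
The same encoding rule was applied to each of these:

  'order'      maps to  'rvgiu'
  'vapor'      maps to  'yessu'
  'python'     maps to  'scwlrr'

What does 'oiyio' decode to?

Shifts by position in order: pos 0: o→r (+3), pos 1: r→v (+4), pos 2: d→g (+3), pos 3: e→i (+4) — repeating every 2. The shifts repeat in a cycle of length 2: positions 0,1,… shift by +3, +4, then the pattern repeats.
Decoding oiyio: o−3=l, i−4=e, y−3=v, i−4=e, o−3=l.

level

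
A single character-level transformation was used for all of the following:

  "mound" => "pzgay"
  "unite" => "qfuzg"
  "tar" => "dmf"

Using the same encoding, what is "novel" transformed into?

The output letters match the input read backwards, each shifted +12: mound reversed is dnuom. The word is reversed, then every letter is shifted forward by 12.
For novel: reverse → levon; then shift: l+12=x, e+12=q, v+12=h, o+12=a, n+12=z.

xqhaz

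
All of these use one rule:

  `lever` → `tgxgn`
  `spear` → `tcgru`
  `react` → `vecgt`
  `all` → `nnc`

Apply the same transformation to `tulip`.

rknwv

The output letters match the input read backwards, each shifted +2: lever reversed is revel. Two steps: reverse the string, then apply a Caesar shift of +2.
On tulip: reverse → pilut; then shift: p+2=r, i+2=k, l+2=n, u+2=w, t+2=v.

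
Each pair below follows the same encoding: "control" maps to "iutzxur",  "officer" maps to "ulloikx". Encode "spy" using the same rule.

yve

Compare letters: c→i is +6, o→u is +6, n→t is +6 — a constant shift. This is a Caesar cipher with shift 6.
Applying it to spy: s+6=y, p+6=v, y+6=e.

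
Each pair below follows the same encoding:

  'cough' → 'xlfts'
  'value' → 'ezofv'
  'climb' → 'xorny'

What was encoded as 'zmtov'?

angle

Each pair mirrors across the alphabet (c↔x, o↔l, u↔f): positions sum to 25. This is the alphabet-reversal cipher (Atbash): a becomes z, b becomes y, etc.
Reversing it on zmtov: z↔a, m↔n, t↔g, o↔l, v↔e.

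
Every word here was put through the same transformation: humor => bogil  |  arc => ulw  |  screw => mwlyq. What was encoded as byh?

hen

Compare letters: h→b is +20, u→o is +20, m→g is +20 — a constant shift. Every letter moves 20 places later in the alphabet, wrapping around z→a.
Undoing it on byh: b−20=h, y−20=e, h−20=n.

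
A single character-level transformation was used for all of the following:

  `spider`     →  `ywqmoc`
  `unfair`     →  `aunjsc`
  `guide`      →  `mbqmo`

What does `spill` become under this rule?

In spider: s→y is +6, p→w is +7, i→q is +8, d→m is +9 — the shift increases by 1 each position. Each letter shifts forward by (position + 6), i.e. 6, 7, 8, … — the shift grows by one for each successive letter.
On spill: s+6=y, p+7=w, i+8=q, l+9=u, l+10=v.

ywquv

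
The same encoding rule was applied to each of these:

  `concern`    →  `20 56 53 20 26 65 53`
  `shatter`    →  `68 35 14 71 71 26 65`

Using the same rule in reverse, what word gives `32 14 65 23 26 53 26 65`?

gardener

c(#3)→20 and o(#15)→56: differences scale by 3, so n = 3·pos + 11. Each letter becomes 3×(its alphabet position, a=1..z=26) + 11.
Reversing it on 32 14 65 23 26 53 26 65: 32→(32−11)÷3=7=g, 14→(14−11)÷3=1=a, 65→(65−11)÷3=18=r, 23→(23−11)÷3=4=d, 26→(26−11)÷3=5=e, 53→(53−11)÷3=14=n, 26→(26−11)÷3=5=e, 65→(65−11)÷3=18=r.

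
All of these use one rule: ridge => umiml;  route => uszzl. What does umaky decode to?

river

In ridge: r→u is +3, i→m is +4, d→i is +5, g→m is +6 — the shift increases by 1 each position. Each letter shifts forward by (position + 3), i.e. 3, 4, 5, … — the shift grows by one for each successive letter.
Undoing it on umaky: u−3=r, m−4=i, a−5=v, k−6=e, y−7=r.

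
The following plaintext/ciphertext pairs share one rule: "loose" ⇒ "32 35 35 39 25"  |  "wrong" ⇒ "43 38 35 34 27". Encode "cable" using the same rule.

23 21 22 32 25

l is letter #12 and maps to 32: an offset of 20. The number is (letter's place in the alphabet, a=1) + 20.
Applying it to cable: c=3→23, a=1→21, b=2→22, l=12→32, e=5→25.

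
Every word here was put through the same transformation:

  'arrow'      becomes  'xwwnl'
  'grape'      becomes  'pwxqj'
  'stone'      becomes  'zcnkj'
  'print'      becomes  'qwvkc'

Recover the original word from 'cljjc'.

tweet

a(0)→x(23) and r(17)→w(22) fit y≡3x+23 (mod 26); the inverse of 3 mod 26 is 9. Treating letters as 0–25, the rule is x ↦ 3x + 23 (mod 26).
Undoing it on cljjc: c(2)→9·(2−23)≡19=t; l(11)→9·(11−23)≡22=w; j(9)→9·(9−23)≡4=e; j(9)→9·(9−23)≡4=e; c(2)→9·(2−23)≡19=t (all mod 26).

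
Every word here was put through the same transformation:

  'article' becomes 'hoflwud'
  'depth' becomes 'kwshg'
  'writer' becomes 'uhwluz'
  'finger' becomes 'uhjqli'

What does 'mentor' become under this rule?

urwqhp

The output letters match the input read backwards, each shifted +3: article reversed is elcitra. The word is reversed, then every letter is shifted forward by 3.
For mentor: reverse → rotnem; then shift: r+3=u, o+3=r, t+3=w, n+3=q, e+3=h, m+3=p.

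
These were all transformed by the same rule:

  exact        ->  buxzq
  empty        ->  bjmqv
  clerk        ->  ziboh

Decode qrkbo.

Compare letters: e→b is +23, x→u is +23, a→x is +23 — a constant shift. This is a Caesar cipher with shift 23.
Undoing it on qrkbo: q−23=t, r−23=u, k−23=n, b−23=e, o−23=r.

tuner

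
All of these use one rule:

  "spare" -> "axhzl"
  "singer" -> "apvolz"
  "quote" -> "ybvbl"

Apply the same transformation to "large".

The shift depends on letter class: consonant s→a is +8, but vowel a→h is +7. Two shifts are in play — +7 for a/e/i/o/u, +8 for every other letter.
On large: l(cons)+8=t, a(vowel)+7=h, r(cons)+8=z, g(cons)+8=o, e(vowel)+7=l.

thzol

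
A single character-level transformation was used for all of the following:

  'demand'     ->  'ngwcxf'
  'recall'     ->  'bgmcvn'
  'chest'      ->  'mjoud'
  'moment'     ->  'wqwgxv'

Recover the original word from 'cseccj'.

A repeating key of period 2 is used — shifts +10, +2 over and over.
Reversing it on cseccj: c−10=s, s−2=q, e−10=u, c−2=a, c−10=s, j−2=h.

squash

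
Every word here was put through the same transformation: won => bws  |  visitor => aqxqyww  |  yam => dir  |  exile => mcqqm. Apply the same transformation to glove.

The shift depends on letter class: consonant w→b is +5, but vowel o→w is +8. Two shifts are in play — +8 for a/e/i/o/u, +5 for every other letter.
Applying it to glove: g(cons)+5=l, l(cons)+5=q, o(vowel)+8=w, v(cons)+5=a, e(vowel)+8=m.

lqwam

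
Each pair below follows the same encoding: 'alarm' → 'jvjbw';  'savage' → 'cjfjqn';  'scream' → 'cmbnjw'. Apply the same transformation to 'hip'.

rrz

The shift depends on letter class: consonant l→v is +10, but vowel a→j is +9. Two shifts are in play — +9 for a/e/i/o/u, +10 for every other letter.
For hip: h(cons)+10=r, i(vowel)+9=r, p(cons)+10=z.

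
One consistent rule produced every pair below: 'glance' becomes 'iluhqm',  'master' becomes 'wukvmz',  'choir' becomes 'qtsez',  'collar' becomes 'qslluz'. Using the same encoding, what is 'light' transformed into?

g(6)→i(8) and l(11)→l(11) fit y≡11x+20 (mod 26); the inverse of 11 mod 26 is 19. Treating letters as 0–25, the rule is x ↦ 11x + 20 (mod 26).
On light: l(11)→11·11+20≡11=l; i(8)→11·8+20≡4=e; g(6)→11·6+20≡8=i; h(7)→11·7+20≡19=t; t(19)→11·19+20≡21=v (all mod 26).

leitv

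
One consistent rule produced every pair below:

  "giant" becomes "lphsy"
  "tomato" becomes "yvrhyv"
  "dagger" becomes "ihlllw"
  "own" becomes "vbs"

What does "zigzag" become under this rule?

The shift depends on letter class: consonant g→l is +5, but vowel i→p is +7. The rule splits by letter class: vowels +7, consonants +5.
For zigzag: z(cons)+5=e, i(vowel)+7=p, g(cons)+5=l, z(cons)+5=e, a(vowel)+7=h, g(cons)+5=l.

eplehl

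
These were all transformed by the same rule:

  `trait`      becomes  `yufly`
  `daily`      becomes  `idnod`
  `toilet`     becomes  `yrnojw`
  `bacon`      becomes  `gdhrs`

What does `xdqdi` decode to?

salad

Shifts by position in trait: pos 0: t→y (+5), pos 1: r→u (+3), pos 2: a→f (+5), pos 3: i→l (+3) — repeating every 2. It's a Vigenère-style cipher with numeric key [5,3]: position i shifts by key[i mod 2].
Undoing it on xdqdi: x−5=s, d−3=a, q−5=l, d−3=a, i−5=d.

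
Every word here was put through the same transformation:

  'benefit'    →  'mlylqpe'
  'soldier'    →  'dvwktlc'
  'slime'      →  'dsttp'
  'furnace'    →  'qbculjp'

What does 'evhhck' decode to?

Shifts by position in benefit: pos 0: b→m (+11), pos 1: e→l (+7), pos 2: n→y (+11), pos 3: e→l (+7) — repeating every 2. A repeating key of period 2 is used — shifts +11, +7 over and over.
Reversing it on evhhck: e−11=t, v−7=o, h−11=w, h−7=a, c−11=r, k−7=d.

toward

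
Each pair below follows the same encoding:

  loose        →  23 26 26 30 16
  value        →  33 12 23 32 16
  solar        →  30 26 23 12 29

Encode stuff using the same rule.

30 31 32 17 17

l is letter #12 and maps to 23: an offset of 11. The number is (letter's place in the alphabet, a=1) + 11.
On stuff: s=19→30, t=20→31, u=21→32, f=6→17, f=6→17.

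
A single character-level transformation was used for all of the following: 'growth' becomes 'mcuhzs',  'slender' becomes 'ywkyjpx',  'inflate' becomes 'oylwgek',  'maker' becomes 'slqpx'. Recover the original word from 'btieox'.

victim

It's a Vigenère-style cipher with numeric key [6,11]: position i shifts by key[i mod 2].
Decoding btieox: b−6=v, t−11=i, i−6=c, e−11=t, o−6=i, x−11=m.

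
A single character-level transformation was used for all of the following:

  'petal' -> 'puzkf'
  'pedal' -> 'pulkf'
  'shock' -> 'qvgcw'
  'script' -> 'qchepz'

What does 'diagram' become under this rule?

lekmhko

p(15)→p(15) and e(4)→u(20) fit y≡9x+10 (mod 26); the inverse of 9 mod 26 is 3. This is an affine cipher: with a=0,…,z=25, each position x becomes (9x+10) mod 26.
Applying it to diagram: d(3)→9·3+10≡11=l; i(8)→9·8+10≡4=e; a(0)→9·0+10≡10=k; g(6)→9·6+10≡12=m; r(17)→9·17+10≡7=h; a(0)→9·0+10≡10=k; m(12)→9·12+10≡14=o (all mod 26).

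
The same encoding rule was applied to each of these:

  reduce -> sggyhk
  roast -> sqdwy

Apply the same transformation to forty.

In reduce: r→s is +1, e→g is +2, d→g is +3, u→y is +4 — the shift increases by 1 each position. Letter i (0-indexed) is shifted by i+1, so successive shifts are 1, 2, 3, ….
For forty: f+1=g, o+2=q, r+3=u, t+4=x, y+5=d.

gquxd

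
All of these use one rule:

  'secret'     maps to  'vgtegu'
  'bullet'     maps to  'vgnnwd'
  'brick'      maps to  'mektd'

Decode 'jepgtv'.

trench

The word is reversed, then every letter is shifted forward by 2.
Reversing it on jepgtv: shift back: j−2=h, e−2=c, p−2=n, g−2=e, t−2=r, v−2=t → hcnert; then reverse → trench.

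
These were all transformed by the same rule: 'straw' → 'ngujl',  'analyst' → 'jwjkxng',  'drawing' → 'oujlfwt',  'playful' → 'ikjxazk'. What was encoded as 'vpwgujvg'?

s(18)→n(13) and t(19)→g(6) fit y≡19x+9 (mod 26); the inverse of 19 mod 26 is 11. This is an affine cipher: with a=0,…,z=25, each position x becomes (19x+9) mod 26.
Undoing it on vpwgujvg: v(21)→11·(21−9)≡2=c; p(15)→11·(15−9)≡14=o; w(22)→11·(22−9)≡13=n; g(6)→11·(6−9)≡19=t; u(20)→11·(20−9)≡17=r; j(9)→11·(9−9)≡0=a; v(21)→11·(21−9)≡2=c; g(6)→11·(6−9)≡19=t (all mod 26).

contract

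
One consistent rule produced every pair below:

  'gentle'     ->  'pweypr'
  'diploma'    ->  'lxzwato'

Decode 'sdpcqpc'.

refresh

Read the word backwards and shift each letter +11.
Reversing it on sdpcqpc: shift back: s−11=h, d−11=s, p−11=e, c−11=r, q−11=f, p−11=e, c−11=r → hserfer; then reverse → refresh.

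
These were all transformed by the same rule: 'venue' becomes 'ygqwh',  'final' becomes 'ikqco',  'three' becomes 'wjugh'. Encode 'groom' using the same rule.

Shifts by position in venue: pos 0: v→y (+3), pos 1: e→g (+2), pos 2: n→q (+3), pos 3: u→w (+2) — repeating every 2. The shifts repeat in a cycle of length 2: positions 0,1,… shift by +3, +2, then the pattern repeats.
On groom: g+3=j, r+2=t, o+3=r, o+2=q, m+3=p.

jtrqp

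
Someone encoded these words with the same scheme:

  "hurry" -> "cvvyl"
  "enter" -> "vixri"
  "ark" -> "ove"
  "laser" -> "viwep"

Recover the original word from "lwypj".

flush

The output letters match the input read backwards, each shifted +4: hurry reversed is yrruh. Two steps: reverse the string, then apply a Caesar shift of +4.
Undoing it on lwypj: shift back: l−4=h, w−4=s, y−4=u, p−4=l, j−4=f → hsulf; then reverse → flush.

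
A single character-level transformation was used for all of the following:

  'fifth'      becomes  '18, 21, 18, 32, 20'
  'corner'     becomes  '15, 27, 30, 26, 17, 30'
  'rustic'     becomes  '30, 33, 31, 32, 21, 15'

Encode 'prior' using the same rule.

Each letter is replaced by its alphabet position (a=1..z=26) + 12.
Applying it to prior: p=16→28, r=18→30, i=9→21, o=15→27, r=18→30.

28, 30, 21, 27, 30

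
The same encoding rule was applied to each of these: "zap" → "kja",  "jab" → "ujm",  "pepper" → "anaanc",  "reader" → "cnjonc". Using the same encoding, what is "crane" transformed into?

The shift depends on letter class: consonant z→k is +11, but vowel a→j is +9. Vowels shift forward by 9 and consonants shift forward by 11.
On crane: c(cons)+11=n, r(cons)+11=c, a(vowel)+9=j, n(cons)+11=y, e(vowel)+9=n.

ncjyn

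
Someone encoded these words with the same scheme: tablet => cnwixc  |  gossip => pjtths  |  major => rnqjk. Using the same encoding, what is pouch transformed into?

sjlfy

This is an affine cipher: with a=0,…,z=25, each position x becomes (9x+13) mod 26.
For pouch: p(15)→9·15+13≡18=s; o(14)→9·14+13≡9=j; u(20)→9·20+13≡11=l; c(2)→9·2+13≡5=f; h(7)→9·7+13≡24=y (all mod 26).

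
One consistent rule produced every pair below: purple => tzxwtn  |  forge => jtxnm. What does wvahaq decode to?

squash

In purple: p→t is +4, u→z is +5, r→x is +6, p→w is +7 — the shift increases by 1 each position. The shift increases by 1 at each position, starting from +4: 4, 5, 6, ….
Undoing it on wvahaq: w−4=s, v−5=q, a−6=u, h−7=a, a−8=s, q−9=h.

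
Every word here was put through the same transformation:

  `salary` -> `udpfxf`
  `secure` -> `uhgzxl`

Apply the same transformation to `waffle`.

In salary: s→u is +2, a→d is +3, l→p is +4, a→f is +5 — the shift increases by 1 each position. The shift increases by 1 at each position, starting from +2: 2, 3, 4, ….
On waffle: w+2=y, a+3=d, f+4=j, f+5=k, l+6=r, e+7=l.

ydjkrl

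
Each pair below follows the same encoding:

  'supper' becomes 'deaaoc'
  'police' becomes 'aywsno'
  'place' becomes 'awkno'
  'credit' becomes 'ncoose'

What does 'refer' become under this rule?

coqoc

The shift depends on letter class: consonant s→d is +11, but vowel u→e is +10. The rule splits by letter class: vowels +10, consonants +11.
Applying it to refer: r(cons)+11=c, e(vowel)+10=o, f(cons)+11=q, e(vowel)+10=o, r(cons)+11=c.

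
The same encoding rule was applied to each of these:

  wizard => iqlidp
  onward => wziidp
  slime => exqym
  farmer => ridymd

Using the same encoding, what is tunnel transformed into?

fczzmx

The shift depends on letter class: consonant w→i is +12, but vowel i→q is +8. Vowels shift forward by 8 and consonants shift forward by 12.
On tunnel: t(cons)+12=f, u(vowel)+8=c, n(cons)+12=z, n(cons)+12=z, e(vowel)+8=m, l(cons)+12=x.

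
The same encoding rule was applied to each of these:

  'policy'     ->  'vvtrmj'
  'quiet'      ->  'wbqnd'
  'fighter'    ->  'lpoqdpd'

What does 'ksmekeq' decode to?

elevate

Letter i (0-indexed) is shifted by i+6, so successive shifts are 6, 7, 8, ….
Undoing it on ksmekeq: k−6=e, s−7=l, m−8=e, e−9=v, k−10=a, e−11=t, q−12=e.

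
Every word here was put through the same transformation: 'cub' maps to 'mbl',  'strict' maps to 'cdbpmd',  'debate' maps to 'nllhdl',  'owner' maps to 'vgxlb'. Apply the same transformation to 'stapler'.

The rule splits by letter class: vowels +7, consonants +10.
On stapler: s(cons)+10=c, t(cons)+10=d, a(vowel)+7=h, p(cons)+10=z, l(cons)+10=v, e(vowel)+7=l, r(cons)+10=b.

cdhzvlb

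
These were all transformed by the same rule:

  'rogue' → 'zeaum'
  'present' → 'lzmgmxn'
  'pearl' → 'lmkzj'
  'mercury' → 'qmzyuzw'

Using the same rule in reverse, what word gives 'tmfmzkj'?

federal

This is an affine cipher: with a=0,…,z=25, each position x becomes (7x+10) mod 26.
Undoing it on tmfmzkj: t(19)→15·(19−10)≡5=f; m(12)→15·(12−10)≡4=e; f(5)→15·(5−10)≡3=d; m(12)→15·(12−10)≡4=e; z(25)→15·(25−10)≡17=r; k(10)→15·(10−10)≡0=a; j(9)→15·(9−10)≡11=l (all mod 26).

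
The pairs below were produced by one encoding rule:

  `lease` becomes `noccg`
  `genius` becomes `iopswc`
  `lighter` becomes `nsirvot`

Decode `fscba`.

Shifts by position in lease: pos 0: l→n (+2), pos 1: e→o (+10), pos 2: a→c (+2), pos 3: s→c (+10) — repeating every 2. It's a Vigenère-style cipher with numeric key [2,10]: position i shifts by key[i mod 2].
Reversing it on fscba: f−2=d, s−10=i, c−2=a, b−10=r, a−2=y.

diary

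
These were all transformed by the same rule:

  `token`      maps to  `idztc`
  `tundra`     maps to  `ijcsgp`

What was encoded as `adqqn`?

lobby

Compare letters: t→i is +15, o→d is +15, k→z is +15 — a constant shift. It's a constant shift of +15 (ROT15).
Undoing it on adqqn: a−15=l, d−15=o, q−15=b, q−15=b, n−15=y.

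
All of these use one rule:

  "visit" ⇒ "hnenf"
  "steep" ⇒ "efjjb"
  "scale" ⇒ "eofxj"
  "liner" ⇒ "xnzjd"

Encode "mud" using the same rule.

The shift depends on letter class: consonant v→h is +12, but vowel i→n is +5. Vowels shift forward by 5 and consonants shift forward by 12.
Applying it to mud: m(cons)+12=y, u(vowel)+5=z, d(cons)+12=p.

yzp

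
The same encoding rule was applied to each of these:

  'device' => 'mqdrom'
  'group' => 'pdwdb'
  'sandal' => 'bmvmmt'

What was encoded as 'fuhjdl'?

A repeating key of period 3 is used — shifts +9, +12, +8 over and over.
Undoing it on fuhjdl: f−9=w, u−12=i, h−8=z, j−9=a, d−12=r, l−8=d.

wizard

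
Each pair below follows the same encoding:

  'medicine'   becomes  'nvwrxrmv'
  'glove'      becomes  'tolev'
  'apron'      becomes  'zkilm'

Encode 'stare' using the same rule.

hgziv

Each pair mirrors across the alphabet (m↔n, e↔v, d↔w): positions sum to 25. Letters are reflected about the middle of the alphabet (position → 25−position): Atbash.
Applying it to stare: s↔h, t↔g, a↔z, r↔i, e↔v.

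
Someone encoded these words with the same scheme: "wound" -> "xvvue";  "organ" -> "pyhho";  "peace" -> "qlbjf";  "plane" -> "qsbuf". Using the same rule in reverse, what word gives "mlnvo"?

The shifts repeat in a cycle of length 2: positions 0,1,… shift by +1, +7, then the pattern repeats.
Reversing it on mlnvo: m−1=l, l−7=e, n−1=m, v−7=o, o−1=n.

lemon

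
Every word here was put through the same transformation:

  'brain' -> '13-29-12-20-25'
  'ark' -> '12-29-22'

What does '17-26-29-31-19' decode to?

forth

Each letter is replaced by its alphabet position (a=1..z=26) + 11.
Decoding 17-26-29-31-19: 17→(17−11)÷1=6=f, 26→(26−11)÷1=15=o, 29→(29−11)÷1=18=r, 31→(31−11)÷1=20=t, 19→(19−11)÷1=8=h.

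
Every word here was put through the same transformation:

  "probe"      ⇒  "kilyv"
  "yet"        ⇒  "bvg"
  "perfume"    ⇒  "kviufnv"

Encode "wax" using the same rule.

Each pair mirrors across the alphabet (p↔k, r↔i, o↔l): positions sum to 25. This is the alphabet-reversal cipher (Atbash): a becomes z, b becomes y, etc.
For wax: w↔d, a↔z, x↔c.

dzc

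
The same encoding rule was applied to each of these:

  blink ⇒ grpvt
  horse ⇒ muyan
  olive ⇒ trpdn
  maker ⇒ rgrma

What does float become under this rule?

krvic

In blink: b→g is +5, l→r is +6, i→p is +7, n→v is +8 — the shift increases by 1 each position. The shift increases by 1 at each position, starting from +5: 5, 6, 7, ….
For float: f+5=k, l+6=r, o+7=v, a+8=i, t+9=c.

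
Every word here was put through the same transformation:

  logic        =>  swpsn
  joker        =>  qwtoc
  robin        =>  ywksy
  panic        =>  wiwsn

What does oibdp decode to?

haste

Letter i (0-indexed) is shifted by i+7, so successive shifts are 7, 8, 9, ….
Decoding oibdp: o−7=h, i−8=a, b−9=s, d−10=t, p−11=e.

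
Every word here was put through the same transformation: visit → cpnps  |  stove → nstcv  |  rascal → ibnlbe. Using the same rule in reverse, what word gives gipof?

bring

Treating letters as 0–25, the rule is x ↦ 5x + 1 (mod 26).
Decoding gipof: g(6)→21·(6−1)≡1=b; i(8)→21·(8−1)≡17=r; p(15)→21·(15−1)≡8=i; o(14)→21·(14−1)≡13=n; f(5)→21·(5−1)≡6=g (all mod 26).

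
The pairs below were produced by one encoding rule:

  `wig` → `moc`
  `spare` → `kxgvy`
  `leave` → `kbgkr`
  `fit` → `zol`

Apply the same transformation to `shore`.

The output letters match the input read backwards, each shifted +6: wig reversed is giw. The word is reversed, then every letter is shifted forward by 6.
Applying it to shore: reverse → erohs; then shift: e+6=k, r+6=x, o+6=u, h+6=n, s+6=y.

kxuny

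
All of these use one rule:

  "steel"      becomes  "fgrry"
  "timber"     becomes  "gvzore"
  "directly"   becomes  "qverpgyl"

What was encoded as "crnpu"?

Compare letters: s→f is +13, t→g is +13, e→r is +13 — a constant shift. Each letter is shifted forward by 13 in the alphabet (a Caesar shift of +13).
Decoding crnpu: c−13=p, r−13=e, n−13=a, p−13=c, u−13=h.

peach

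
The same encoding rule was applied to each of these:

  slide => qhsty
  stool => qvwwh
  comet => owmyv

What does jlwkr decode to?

brown

s(18)→q(16) and l(11)→h(7) fit y≡5x+4 (mod 26); the inverse of 5 mod 26 is 21. Treating letters as 0–25, the rule is x ↦ 5x + 4 (mod 26).
Undoing it on jlwkr: j(9)→21·(9−4)≡1=b; l(11)→21·(11−4)≡17=r; w(22)→21·(22−4)≡14=o; k(10)→21·(10−4)≡22=w; r(17)→21·(17−4)≡13=n (all mod 26).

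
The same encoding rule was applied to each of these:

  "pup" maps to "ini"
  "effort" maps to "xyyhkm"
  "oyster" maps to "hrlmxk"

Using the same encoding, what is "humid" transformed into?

anfbw

Every letter moves 19 places later in the alphabet, wrapping around z→a.
On humid: h+19=a, u+19=n, m+19=f, i+19=b, d+19=w.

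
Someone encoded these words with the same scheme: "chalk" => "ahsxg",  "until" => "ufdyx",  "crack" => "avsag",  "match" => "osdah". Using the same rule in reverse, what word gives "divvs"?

terra

c(2)→a(0) and h(7)→h(7) fit y≡17x+18 (mod 26); the inverse of 17 mod 26 is 23. Treating letters as 0–25, the rule is x ↦ 17x + 18 (mod 26).
Undoing it on divvs: d(3)→23·(3−18)≡19=t; i(8)→23·(8−18)≡4=e; v(21)→23·(21−18)≡17=r; v(21)→23·(21−18)≡17=r; s(18)→23·(18−18)≡0=a (all mod 26).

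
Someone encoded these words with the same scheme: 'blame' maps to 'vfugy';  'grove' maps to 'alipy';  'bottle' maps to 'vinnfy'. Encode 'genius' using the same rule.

ayhcom

Each letter is shifted forward by 20 in the alphabet (a Caesar shift of +20).
On genius: g+20=a, e+20=y, n+20=h, i+20=c, u+20=o, s+20=m.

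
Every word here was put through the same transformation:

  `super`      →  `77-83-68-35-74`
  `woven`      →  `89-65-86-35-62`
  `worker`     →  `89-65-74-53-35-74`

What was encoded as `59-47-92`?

The formula is n = 3×(alphabet index, a=1) + 20.
Reversing it on 59-47-92: 59→(59−20)÷3=13=m, 47→(47−20)÷3=9=i, 92→(92−20)÷3=24=x.

mix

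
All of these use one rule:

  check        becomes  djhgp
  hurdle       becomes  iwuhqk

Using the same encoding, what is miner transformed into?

nkqiw

In check: c→d is +1, h→j is +2, e→h is +3, c→g is +4 — the shift increases by 1 each position. Letter i (0-indexed) is shifted by i+1, so successive shifts are 1, 2, 3, ….
For miner: m+1=n, i+2=k, n+3=q, e+4=i, r+5=w.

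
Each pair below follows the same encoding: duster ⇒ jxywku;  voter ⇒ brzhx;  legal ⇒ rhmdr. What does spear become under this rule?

Shifts by position in duster: pos 0: d→j (+6), pos 1: u→x (+3), pos 2: s→y (+6), pos 3: t→w (+3) — repeating every 2. The shifts repeat in a cycle of length 2: positions 0,1,… shift by +6, +3, then the pattern repeats.
Applying it to spear: s+6=y, p+3=s, e+6=k, a+3=d, r+6=x.

yskdx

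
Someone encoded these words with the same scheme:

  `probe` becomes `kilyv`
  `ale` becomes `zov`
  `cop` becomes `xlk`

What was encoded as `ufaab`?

Each pair mirrors across the alphabet (p↔k, r↔i, o↔l): positions sum to 25. Letters are reflected about the middle of the alphabet (position → 25−position): Atbash.
Decoding ufaab: u↔f, f↔u, a↔z, a↔z, b↔y.

fuzzy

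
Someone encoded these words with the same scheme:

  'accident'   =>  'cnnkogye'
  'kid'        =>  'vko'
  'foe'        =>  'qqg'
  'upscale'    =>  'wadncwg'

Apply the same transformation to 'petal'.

The shift depends on letter class: consonant c→n is +11, but vowel a→c is +2. Two shifts are in play — +2 for a/e/i/o/u, +11 for every other letter.
For petal: p(cons)+11=a, e(vowel)+2=g, t(cons)+11=e, a(vowel)+2=c, l(cons)+11=w.

agecw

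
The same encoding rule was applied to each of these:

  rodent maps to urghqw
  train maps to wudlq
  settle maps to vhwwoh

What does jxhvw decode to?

This is a Caesar cipher with shift 3.
Decoding jxhvw: j−3=g, x−3=u, h−3=e, v−3=s, w−3=t.

guest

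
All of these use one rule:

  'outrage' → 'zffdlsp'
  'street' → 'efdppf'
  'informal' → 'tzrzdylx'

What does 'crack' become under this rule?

The shift depends on letter class: consonant t→f is +12, but vowel o→z is +11. Two shifts are in play — +11 for a/e/i/o/u, +12 for every other letter.
On crack: c(cons)+12=o, r(cons)+12=d, a(vowel)+11=l, c(cons)+12=o, k(cons)+12=w.

odlow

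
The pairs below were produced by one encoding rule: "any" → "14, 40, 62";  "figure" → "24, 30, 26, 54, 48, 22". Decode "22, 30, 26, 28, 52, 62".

eighty

a(#1)→14 and n(#14)→40: differences scale by 2, so n = 2·pos + 12. The formula is n = 2×(alphabet index, a=1) + 12.
Undoing it on 22, 30, 26, 28, 52, 62: 22→(22−12)÷2=5=e, 30→(30−12)÷2=9=i, 26→(26−12)÷2=7=g, 28→(28−12)÷2=8=h, 52→(52−12)÷2=20=t, 62→(62−12)÷2=25=y.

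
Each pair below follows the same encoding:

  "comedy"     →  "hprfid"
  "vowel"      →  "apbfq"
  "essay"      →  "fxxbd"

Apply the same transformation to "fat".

The shift depends on letter class: consonant c→h is +5, but vowel o→p is +1. Vowels shift forward by 1 and consonants shift forward by 5.
For fat: f(cons)+5=k, a(vowel)+1=b, t(cons)+5=y.

kby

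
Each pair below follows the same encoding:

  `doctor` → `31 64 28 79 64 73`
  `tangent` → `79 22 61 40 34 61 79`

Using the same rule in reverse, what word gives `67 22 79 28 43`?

patch

d(#4)→31 and o(#15)→64: differences scale by 3, so n = 3·pos + 19. With a=1..z=26, the number is 3·pos + 19.
Reversing it on 67 22 79 28 43: 67→(67−19)÷3=16=p, 22→(22−19)÷3=1=a, 79→(79−19)÷3=20=t, 28→(28−19)÷3=3=c, 43→(43−19)÷3=8=h.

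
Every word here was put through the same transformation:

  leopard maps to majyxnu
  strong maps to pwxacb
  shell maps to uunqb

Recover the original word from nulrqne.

The word is reversed, then every letter is shifted forward by 9.
Decoding nulrqne: shift back: n−9=e, u−9=l, l−9=c, r−9=i, q−9=h, n−9=e, e−9=v → elcihev; then reverse → vehicle.

vehicle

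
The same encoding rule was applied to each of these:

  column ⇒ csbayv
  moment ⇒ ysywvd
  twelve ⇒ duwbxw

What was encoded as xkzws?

c(2)→c(2) and o(14)→s(18) fit y≡23x+8 (mod 26); the inverse of 23 mod 26 is 17. Treating letters as 0–25, the rule is x ↦ 23x + 8 (mod 26).
Decoding xkzws: x(23)→17·(23−8)≡21=v; k(10)→17·(10−8)≡8=i; z(25)→17·(25−8)≡3=d; w(22)→17·(22−8)≡4=e; s(18)→17·(18−8)≡14=o (all mod 26).

video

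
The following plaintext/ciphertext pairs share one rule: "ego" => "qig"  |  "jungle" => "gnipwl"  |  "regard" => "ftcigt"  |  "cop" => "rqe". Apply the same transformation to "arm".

The output letters match the input read backwards, each shifted +2: ego reversed is oge. Read the word backwards and shift each letter +2.
For arm: reverse → mra; then shift: m+2=o, r+2=t, a+2=c.

otc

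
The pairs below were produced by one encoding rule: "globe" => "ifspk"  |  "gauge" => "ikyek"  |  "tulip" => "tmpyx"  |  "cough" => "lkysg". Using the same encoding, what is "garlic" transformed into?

gmpvek

The output letters match the input read backwards, each shifted +4: globe reversed is ebolg. Two steps: reverse the string, then apply a Caesar shift of +4.
For garlic: reverse → cilrag; then shift: c+4=g, i+4=m, l+4=p, r+4=v, a+4=e, g+4=k.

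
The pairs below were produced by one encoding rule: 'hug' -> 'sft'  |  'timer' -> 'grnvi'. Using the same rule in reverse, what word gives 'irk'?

rip

Letters are reflected about the middle of the alphabet (position → 25−position): Atbash.
Decoding irk: i↔r, r↔i, k↔p.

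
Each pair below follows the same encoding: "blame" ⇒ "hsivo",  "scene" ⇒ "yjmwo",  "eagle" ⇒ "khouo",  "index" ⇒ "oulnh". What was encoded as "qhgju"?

In blame: b→h is +6, l→s is +7, a→i is +8, m→v is +9 — the shift increases by 1 each position. Each letter shifts forward by (position + 6), i.e. 6, 7, 8, … — the shift grows by one for each successive letter.
Undoing it on qhgju: q−6=k, h−7=a, g−8=y, j−9=a, u−10=k.

kayak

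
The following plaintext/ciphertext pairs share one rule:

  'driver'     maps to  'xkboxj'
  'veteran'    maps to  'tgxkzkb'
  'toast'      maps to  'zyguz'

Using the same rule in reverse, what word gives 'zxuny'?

short

The output letters match the input read backwards, each shifted +6: driver reversed is revird. The word is reversed, then every letter is shifted forward by 6.
Undoing it on zxuny: shift back: z−6=t, x−6=r, u−6=o, n−6=h, y−6=s → trohs; then reverse → short.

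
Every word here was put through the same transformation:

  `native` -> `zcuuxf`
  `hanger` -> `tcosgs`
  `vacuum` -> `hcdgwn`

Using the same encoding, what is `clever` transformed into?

Shifts by position in native: pos 0: n→z (+12), pos 1: a→c (+2), pos 2: t→u (+1), pos 3: i→u (+12), pos 4: v→x (+2), pos 5: e→f (+1) — repeating every 3. A repeating key of period 3 is used — shifts +12, +2, +1 over and over.
Applying it to clever: c+12=o, l+2=n, e+1=f, v+12=h, e+2=g, r+1=s.

onfhgs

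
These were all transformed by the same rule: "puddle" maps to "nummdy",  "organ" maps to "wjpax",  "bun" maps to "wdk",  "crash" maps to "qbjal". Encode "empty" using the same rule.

hcyvn

The output letters match the input read backwards, each shifted +9: puddle reversed is elddup. The word is reversed, then every letter is shifted forward by 9.
For empty: reverse → ytpme; then shift: y+9=h, t+9=c, p+9=y, m+9=v, e+9=n.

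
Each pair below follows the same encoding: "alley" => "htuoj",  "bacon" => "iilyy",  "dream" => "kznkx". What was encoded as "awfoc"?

The shift increases by 1 at each position, starting from +7: 7, 8, 9, ….
Undoing it on awfoc: a−7=t, w−8=o, f−9=w, o−10=e, c−11=r.

tower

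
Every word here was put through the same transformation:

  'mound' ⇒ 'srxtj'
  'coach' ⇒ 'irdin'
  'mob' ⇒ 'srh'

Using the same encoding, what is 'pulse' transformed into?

The shift depends on letter class: consonant m→s is +6, but vowel o→r is +3. Vowels shift forward by 3 and consonants shift forward by 6.
For pulse: p(cons)+6=v, u(vowel)+3=x, l(cons)+6=r, s(cons)+6=y, e(vowel)+3=h.

vxryh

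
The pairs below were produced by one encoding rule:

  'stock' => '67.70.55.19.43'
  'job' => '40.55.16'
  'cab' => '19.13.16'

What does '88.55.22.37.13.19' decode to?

s(#19)→67 and t(#20)→70: differences scale by 3, so n = 3·pos + 10. Each letter becomes 3×(its alphabet position, a=1..z=26) + 10.
Undoing it on 88.55.22.37.13.19: 88→(88−10)÷3=26=z, 55→(55−10)÷3=15=o, 22→(22−10)÷3=4=d, 37→(37−10)÷3=9=i, 13→(13−10)÷3=1=a, 19→(19−10)÷3=3=c.

zodiac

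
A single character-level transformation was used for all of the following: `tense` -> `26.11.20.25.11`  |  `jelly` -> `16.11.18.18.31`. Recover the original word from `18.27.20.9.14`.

Letters become their 1-based position plus 6 (so a→7, b→8, …).
Decoding 18.27.20.9.14: 18→(18−6)÷1=12=l, 27→(27−6)÷1=21=u, 20→(20−6)÷1=14=n, 9→(9−6)÷1=3=c, 14→(14−6)÷1=8=h.

lunch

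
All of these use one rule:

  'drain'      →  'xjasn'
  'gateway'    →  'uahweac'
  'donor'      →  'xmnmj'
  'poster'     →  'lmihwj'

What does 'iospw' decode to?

smile

Treating letters as 0–25, the rule is x ↦ 25x + 0 (mod 26).
Reversing it on iospw: i(8)→25·(8−0)≡18=s; o(14)→25·(14−0)≡12=m; s(18)→25·(18−0)≡8=i; p(15)→25·(15−0)≡11=l; w(22)→25·(22−0)≡4=e (all mod 26).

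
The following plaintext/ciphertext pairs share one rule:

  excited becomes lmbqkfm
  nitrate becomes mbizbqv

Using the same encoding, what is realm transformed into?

utimz

Read the word backwards and shift each letter +8.
For realm: reverse → mlaer; then shift: m+8=u, l+8=t, a+8=i, e+8=m, r+8=z.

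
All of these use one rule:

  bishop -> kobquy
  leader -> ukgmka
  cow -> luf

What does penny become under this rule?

The rule splits by letter class: vowels +6, consonants +9.
Applying it to penny: p(cons)+9=y, e(vowel)+6=k, n(cons)+9=w, n(cons)+9=w, y(cons)+9=h.

ykwwh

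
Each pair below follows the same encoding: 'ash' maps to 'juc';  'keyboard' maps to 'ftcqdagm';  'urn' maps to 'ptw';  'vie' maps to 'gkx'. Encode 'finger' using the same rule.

Read the word backwards and shift each letter +2.
Applying it to finger: reverse → regnif; then shift: r+2=t, e+2=g, g+2=i, n+2=p, i+2=k, f+2=h.

tgipkh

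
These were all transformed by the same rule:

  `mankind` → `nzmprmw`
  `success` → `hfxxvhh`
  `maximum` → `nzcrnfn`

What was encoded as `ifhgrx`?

Each pair mirrors across the alphabet (m↔n, a↔z, n↔m): positions sum to 25. Each letter is replaced by its mirror in the alphabet: a↔z, b↔y, c↔x, and so on (the Atbash cipher).
Decoding ifhgrx: i↔r, f↔u, h↔s, g↔t, r↔i, x↔c.

rustic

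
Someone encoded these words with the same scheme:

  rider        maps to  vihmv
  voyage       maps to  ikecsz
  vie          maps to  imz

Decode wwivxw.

The output letters match the input read backwards, each shifted +4: rider reversed is redir. The word is reversed, then every letter is shifted forward by 4.
Undoing it on wwivxw: shift back: w−4=s, w−4=s, i−4=e, v−4=r, x−4=t, w−4=s → sserts; then reverse → stress.

stress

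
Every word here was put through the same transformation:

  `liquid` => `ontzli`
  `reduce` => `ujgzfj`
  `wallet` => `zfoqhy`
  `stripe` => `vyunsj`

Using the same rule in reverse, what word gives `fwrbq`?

crown

A repeating key of period 2 is used — shifts +3, +5 over and over.
Reversing it on fwrbq: f−3=c, w−5=r, r−3=o, b−5=w, q−3=n.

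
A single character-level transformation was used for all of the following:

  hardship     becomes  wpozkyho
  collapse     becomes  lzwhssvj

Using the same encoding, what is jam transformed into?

The output letters match the input read backwards, each shifted +7: hardship reversed is pihsdrah. The word is reversed, then every letter is shifted forward by 7.
On jam: reverse → maj; then shift: m+7=t, a+7=h, j+7=q.

thq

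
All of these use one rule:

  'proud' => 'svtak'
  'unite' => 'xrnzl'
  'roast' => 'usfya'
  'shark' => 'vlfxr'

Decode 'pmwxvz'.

In proud: p→s is +3, r→v is +4, o→t is +5, u→a is +6 — the shift increases by 1 each position. Each letter shifts forward by (position + 3), i.e. 3, 4, 5, … — the shift grows by one for each successive letter.
Reversing it on pmwxvz: p−3=m, m−4=i, w−5=r, x−6=r, v−7=o, z−8=r.

mirror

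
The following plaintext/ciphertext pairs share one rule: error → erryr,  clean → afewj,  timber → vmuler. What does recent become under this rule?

reaejv

Treating letters as 0–25, the rule is x ↦ 15x + 22 (mod 26).
Applying it to recent: r(17)→15·17+22≡17=r; e(4)→15·4+22≡4=e; c(2)→15·2+22≡0=a; e(4)→15·4+22≡4=e; n(13)→15·13+22≡9=j; t(19)→15·19+22≡21=v (all mod 26).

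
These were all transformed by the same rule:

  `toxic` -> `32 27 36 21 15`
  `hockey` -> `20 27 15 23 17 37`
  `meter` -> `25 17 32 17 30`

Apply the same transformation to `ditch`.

16 21 32 15 20

Each letter is replaced by its alphabet position (a=1..z=26) + 12.
For ditch: d=4→16, i=9→21, t=20→32, c=3→15, h=8→20.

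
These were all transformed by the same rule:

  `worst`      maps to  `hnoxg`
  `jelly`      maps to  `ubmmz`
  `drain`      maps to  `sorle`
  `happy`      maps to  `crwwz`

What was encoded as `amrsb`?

blade

w(22)→h(7) and o(14)→n(13) fit y≡9x+17 (mod 26); the inverse of 9 mod 26 is 3. Treating letters as 0–25, the rule is x ↦ 9x + 17 (mod 26).
Reversing it on amrsb: a(0)→3·(0−17)≡1=b; m(12)→3·(12−17)≡11=l; r(17)→3·(17−17)≡0=a; s(18)→3·(18−17)≡3=d; b(1)→3·(1−17)≡4=e (all mod 26).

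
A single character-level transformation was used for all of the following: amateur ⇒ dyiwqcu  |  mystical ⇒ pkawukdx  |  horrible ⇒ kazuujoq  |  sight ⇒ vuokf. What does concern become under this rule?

Shifts by position in amateur: pos 0: a→d (+3), pos 1: m→y (+12), pos 2: a→i (+8), pos 3: t→w (+3), pos 4: e→q (+12), pos 5: u→c (+8) — repeating every 3. The shifts repeat in a cycle of length 3: positions 0,1,… shift by +3, +12, +8, then the pattern repeats.
On concern: c+3=f, o+12=a, n+8=v, c+3=f, e+12=q, r+8=z, n+3=q.

favfqzq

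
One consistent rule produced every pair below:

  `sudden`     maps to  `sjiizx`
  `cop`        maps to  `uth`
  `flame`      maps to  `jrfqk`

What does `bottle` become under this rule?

The word is reversed, then every letter is shifted forward by 5.
On bottle: reverse → elttob; then shift: e+5=j, l+5=q, t+5=y, t+5=y, o+5=t, b+5=g.

jqyytg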